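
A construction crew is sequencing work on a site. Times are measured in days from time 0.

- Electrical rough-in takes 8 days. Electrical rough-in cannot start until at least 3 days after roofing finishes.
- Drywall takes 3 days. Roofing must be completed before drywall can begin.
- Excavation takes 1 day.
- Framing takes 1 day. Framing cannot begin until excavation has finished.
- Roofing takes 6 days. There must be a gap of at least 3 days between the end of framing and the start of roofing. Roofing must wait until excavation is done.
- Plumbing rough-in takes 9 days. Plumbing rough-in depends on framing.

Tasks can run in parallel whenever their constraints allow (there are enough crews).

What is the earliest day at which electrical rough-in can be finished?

Nothing blocks excavation, so it runs from day 0 to day 1.
After excavation (finishes day 1), framing can start at day 1 and finishes at day 2.
Roofing cannot start until framing (finishes day 2, plus 3-day gap → day 5); excavation (finishes day 1). The controlling bound is day 5, so roofing finishes at 5 + 6 = day 11.
Electrical rough-in waits on roofing (finishes day 11, plus 3-day gap → day 14), so it starts at day 14 and finishes at 14 + 8 = day 22.

22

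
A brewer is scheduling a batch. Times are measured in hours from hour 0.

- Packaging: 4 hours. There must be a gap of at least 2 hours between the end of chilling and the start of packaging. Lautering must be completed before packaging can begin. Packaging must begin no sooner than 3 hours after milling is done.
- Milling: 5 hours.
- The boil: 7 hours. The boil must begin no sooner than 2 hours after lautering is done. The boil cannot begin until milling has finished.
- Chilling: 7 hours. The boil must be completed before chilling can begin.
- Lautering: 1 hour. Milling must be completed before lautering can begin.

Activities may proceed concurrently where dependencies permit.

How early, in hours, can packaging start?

Milling has no prerequisites, so it starts at hour 0 and finishes at hour 5.
Lautering waits on milling (finishes hour 5), so it starts at hour 5 and finishes at 5 + 1 = hour 6.
The boil has to wait for lautering (finishes hour 6, plus 2-hour gap → hour 8); milling (finishes hour 5). The latest of these is hour 8, so the boil runs hour 8 to 8 + 7 = hour 15.
Chilling waits on the boil (finishes hour 15), so it starts at hour 15 and finishes at 15 + 7 = hour 22.
Packaging waits on chilling (finishes hour 22, plus 2-hour gap → hour 24); lautering (finishes hour 6); milling (finishes hour 5, plus 3-hour gap → hour 8). The latest of these is hour 24, which is the earliest packaging can start.

24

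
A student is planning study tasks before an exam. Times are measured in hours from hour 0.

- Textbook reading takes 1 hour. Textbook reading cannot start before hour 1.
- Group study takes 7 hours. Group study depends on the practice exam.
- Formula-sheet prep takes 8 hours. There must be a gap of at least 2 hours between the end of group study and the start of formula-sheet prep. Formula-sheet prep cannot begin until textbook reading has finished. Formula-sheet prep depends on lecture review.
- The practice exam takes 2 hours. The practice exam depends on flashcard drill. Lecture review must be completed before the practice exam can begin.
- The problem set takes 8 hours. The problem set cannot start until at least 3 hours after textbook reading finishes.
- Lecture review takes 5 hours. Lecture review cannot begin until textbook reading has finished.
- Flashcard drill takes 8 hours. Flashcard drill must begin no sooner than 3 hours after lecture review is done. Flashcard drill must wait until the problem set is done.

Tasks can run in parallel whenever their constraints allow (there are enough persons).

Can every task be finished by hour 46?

After its own release at hour 1, textbook reading can start at hour 1 and finishes at hour 2.
The problem set cannot begin until textbook reading (finishes hour 2, plus 3-hour gap → hour 5). It runs from hour 5 to 5 + 8 = hour 13.
After textbook reading (finishes hour 2), lecture review can start at hour 2 and finishes at hour 7.
For flashcard drill: lecture review (finishes hour 7, plus 3-hour gap → hour 10); the problem set (finishes hour 13). Taking the maximum gives a start of hour 13, and it finishes at 13 + 8 = hour 21.
The practice exam has to wait for flashcard drill (finishes hour 21); lecture review (finishes hour 7). The latest of these is hour 21, so the practice exam runs hour 21 to 21 + 2 = hour 23.
Group study cannot begin until the practice exam (finishes hour 23). It runs from hour 23 to 23 + 7 = hour 30.
Formula-sheet prep needs all of group study (finishes hour 30, plus 2-hour gap → hour 32); textbook reading (finishes hour 2); lecture review (finishes hour 7). That puts its earliest start at hour 32; it finishes at 32 + 8 = hour 40.
Every task is finished by hour 40, which is no later than the deadline of 46, so the schedule is feasible.

Yes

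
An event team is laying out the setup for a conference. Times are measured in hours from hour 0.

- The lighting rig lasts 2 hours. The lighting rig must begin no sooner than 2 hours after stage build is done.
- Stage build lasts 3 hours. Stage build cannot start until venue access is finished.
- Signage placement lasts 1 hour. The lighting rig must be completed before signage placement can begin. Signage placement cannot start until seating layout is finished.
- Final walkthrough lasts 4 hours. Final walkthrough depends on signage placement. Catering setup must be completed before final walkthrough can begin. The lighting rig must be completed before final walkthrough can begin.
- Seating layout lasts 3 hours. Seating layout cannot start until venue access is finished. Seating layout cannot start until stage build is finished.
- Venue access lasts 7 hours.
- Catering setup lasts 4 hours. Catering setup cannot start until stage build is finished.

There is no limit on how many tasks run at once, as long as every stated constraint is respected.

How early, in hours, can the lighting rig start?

12

Venue access has no prerequisites, so it starts at hour 0 and finishes at hour 7.
After venue access (finishes hour 7), stage build can start at hour 7 and finishes at hour 10.
The lighting rig waits on stage build (finishes hour 10, plus 2-hour gap → hour 12), so the earliest it can start is hour 12.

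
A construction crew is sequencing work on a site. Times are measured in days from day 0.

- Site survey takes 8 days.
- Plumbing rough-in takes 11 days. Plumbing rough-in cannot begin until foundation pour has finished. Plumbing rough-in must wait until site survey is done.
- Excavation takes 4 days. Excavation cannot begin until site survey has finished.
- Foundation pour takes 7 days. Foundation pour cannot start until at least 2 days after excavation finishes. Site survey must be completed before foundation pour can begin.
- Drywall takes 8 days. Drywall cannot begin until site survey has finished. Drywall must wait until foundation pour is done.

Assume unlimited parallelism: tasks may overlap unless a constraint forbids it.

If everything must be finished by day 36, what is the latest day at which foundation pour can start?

18

Plumbing rough-in must finish by day 36; it takes 11 days, so it must start by 36 − 11 = day 25.
Drywall has no dependents, so it just needs to finish by day 36. Starting by 36 − 8 = day 28 achieves that.
Foundation pour must finish in time for plumbing rough-in (must start by day 25); drywall (must start by day 28). The tightest is day 25, so foundation pour must start by 25 − 7 = day 18.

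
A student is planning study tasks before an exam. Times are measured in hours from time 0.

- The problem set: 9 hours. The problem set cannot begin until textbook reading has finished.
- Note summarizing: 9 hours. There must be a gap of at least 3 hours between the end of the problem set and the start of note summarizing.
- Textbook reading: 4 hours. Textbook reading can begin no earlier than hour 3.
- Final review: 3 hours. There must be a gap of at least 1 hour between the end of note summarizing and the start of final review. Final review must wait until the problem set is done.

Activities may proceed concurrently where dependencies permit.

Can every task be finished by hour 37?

Yes

Textbook reading waits on its own release at hour 3, so it starts at hour 3 and finishes at 3 + 4 = hour 7.
The problem set waits on textbook reading (finishes hour 7), so it starts at hour 7 and finishes at 7 + 9 = hour 16.
Note summarizing cannot begin until the problem set (finishes hour 16, plus 3-hour gap → hour 19). It runs from hour 19 to 19 + 9 = hour 28.
Final review cannot start until note summarizing (finishes hour 28, plus 1-hour gap → hour 29); the problem set (finishes hour 16). The controlling bound is hour 29, so final review finishes at 29 + 3 = hour 32.
Every task is finished by hour 32, which is no later than the deadline of 37, so the schedule is feasible.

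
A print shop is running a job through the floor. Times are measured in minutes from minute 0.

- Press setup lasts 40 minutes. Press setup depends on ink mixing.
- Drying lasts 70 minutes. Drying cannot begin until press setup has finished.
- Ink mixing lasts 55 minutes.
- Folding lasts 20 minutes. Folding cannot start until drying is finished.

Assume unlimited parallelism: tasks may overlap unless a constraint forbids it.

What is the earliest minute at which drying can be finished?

Ink mixing has no prerequisites, so it starts at minute 0 and finishes at minute 55.
Press setup cannot begin until ink mixing (finishes minute 55). It runs from minute 55 to 55 + 40 = minute 95.
After press setup (finishes minute 95), drying can start at minute 95 and finishes at minute 165.

165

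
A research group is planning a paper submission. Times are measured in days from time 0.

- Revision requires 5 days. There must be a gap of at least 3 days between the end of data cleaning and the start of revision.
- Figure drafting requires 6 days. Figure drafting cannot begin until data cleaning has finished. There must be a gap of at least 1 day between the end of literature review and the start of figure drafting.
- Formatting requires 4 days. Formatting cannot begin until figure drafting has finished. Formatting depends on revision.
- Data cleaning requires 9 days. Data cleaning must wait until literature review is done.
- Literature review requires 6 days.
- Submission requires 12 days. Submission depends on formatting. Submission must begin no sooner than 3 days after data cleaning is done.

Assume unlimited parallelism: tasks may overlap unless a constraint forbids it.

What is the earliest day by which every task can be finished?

Literature review has no prerequisites, so it starts at day 0 and finishes at day 6.
After literature review (finishes day 6), data cleaning can start at day 6 and finishes at day 15.
Revision waits on data cleaning (finishes day 15, plus 3-day gap → day 18), so it starts at day 18 and finishes at 18 + 5 = day 23.
Figure drafting needs all of data cleaning (finishes day 15); literature review (finishes day 6, plus 1-day gap → day 7). That puts its earliest start at day 15; it finishes at 15 + 6 = day 21.
Formatting has to wait for figure drafting (finishes day 21); revision (finishes day 23). The latest of these is day 23, so formatting runs day 23 to 23 + 4 = day 27.
Submission cannot start until formatting (finishes day 27); data cleaning (finishes day 15, plus 3-day gap → day 18). The controlling bound is day 27, so submission finishes at 27 + 12 = day 39.
All tasks are finished once the last one completes. Finish times: Literature review at 6, Data cleaning at 15, Figure drafting at 21, Revision at 23, Formatting at 27, Submission at 39. The latest is day 39.

39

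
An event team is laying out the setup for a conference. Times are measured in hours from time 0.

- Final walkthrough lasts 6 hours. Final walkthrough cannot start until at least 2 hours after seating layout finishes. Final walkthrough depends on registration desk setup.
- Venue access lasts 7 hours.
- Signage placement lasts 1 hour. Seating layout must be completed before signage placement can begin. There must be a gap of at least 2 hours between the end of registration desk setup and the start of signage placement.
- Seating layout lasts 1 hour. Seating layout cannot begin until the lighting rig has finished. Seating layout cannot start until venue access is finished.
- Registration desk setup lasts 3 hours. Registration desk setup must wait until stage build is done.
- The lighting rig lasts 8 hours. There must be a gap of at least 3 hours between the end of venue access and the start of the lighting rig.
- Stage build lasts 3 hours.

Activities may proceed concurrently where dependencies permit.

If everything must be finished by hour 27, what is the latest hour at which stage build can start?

15

Signage placement must finish by hour 27; it takes 1 hour, so it must start by 27 − 1 = hour 26.
Final walkthrough has no dependents, so it just needs to finish by hour 27. Starting by 27 − 6 = hour 21 achieves that.
Registration desk setup must finish in time for signage placement (must start by hour 26, minus 2-hour gap → hour 24); final walkthrough (must start by hour 21). The tightest is hour 21, so registration desk setup must start by 21 − 3 = hour 18.
Stage build feeds into registration desk setup (must start by hour 18); so stage build must finish by hour 18 and therefore start by hour 15.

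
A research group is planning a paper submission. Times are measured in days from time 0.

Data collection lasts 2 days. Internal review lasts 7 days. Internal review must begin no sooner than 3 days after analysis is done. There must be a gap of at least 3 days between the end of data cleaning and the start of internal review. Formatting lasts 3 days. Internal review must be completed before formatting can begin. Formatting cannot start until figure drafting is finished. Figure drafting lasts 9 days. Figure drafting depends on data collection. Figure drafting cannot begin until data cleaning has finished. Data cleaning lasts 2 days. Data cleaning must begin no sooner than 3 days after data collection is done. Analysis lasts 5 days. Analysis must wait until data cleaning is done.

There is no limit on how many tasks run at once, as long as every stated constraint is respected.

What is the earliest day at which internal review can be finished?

Data collection can start immediately at day 0; it finishes at day 2.
After data collection (finishes day 2, plus 3-day gap → day 5), data cleaning can start at day 5 and finishes at day 7.
Analysis cannot begin until data cleaning (finishes day 7). It runs from day 7 to 7 + 5 = day 12.
Internal review has to wait for analysis (finishes day 12, plus 3-day gap → day 15); data cleaning (finishes day 7, plus 3-day gap → day 10). The latest of these is day 15, so internal review runs day 15 to 15 + 7 = day 22.

22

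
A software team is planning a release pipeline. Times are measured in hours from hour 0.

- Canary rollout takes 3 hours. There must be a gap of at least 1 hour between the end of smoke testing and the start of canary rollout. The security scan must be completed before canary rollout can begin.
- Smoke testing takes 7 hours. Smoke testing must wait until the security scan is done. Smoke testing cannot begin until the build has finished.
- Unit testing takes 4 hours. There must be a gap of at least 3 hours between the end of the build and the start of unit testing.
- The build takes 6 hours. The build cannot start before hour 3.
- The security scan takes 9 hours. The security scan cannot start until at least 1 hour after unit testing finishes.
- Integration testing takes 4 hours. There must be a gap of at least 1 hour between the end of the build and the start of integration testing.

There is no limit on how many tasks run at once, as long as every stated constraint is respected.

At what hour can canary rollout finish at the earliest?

37

The build cannot begin until its own release at hour 3. It runs from hour 3 to 3 + 6 = hour 9.
After the build (finishes hour 9, plus 3-hour gap → hour 12), unit testing can start at hour 12 and finishes at hour 16.
After unit testing (finishes hour 16, plus 1-hour gap → hour 17), the security scan can start at hour 17 and finishes at hour 26.
For smoke testing: the security scan (finishes hour 26); the build (finishes hour 9). Taking the maximum gives a start of hour 26, and it finishes at 26 + 7 = hour 33.
Canary rollout needs all of smoke testing (finishes hour 33, plus 1-hour gap → hour 34); the security scan (finishes hour 26). That puts its earliest start at hour 34; it finishes at 34 + 3 = hour 37.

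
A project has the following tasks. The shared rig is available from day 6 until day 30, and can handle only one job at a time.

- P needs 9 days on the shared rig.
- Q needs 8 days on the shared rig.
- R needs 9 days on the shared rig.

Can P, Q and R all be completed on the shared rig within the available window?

The shared rig window is 30 − 6 = 24 days.
Running back to back, the jobs need 9 + 8 + 9 = 26 days on the shared rig.
Since 26 > 24, they cannot all fit.

No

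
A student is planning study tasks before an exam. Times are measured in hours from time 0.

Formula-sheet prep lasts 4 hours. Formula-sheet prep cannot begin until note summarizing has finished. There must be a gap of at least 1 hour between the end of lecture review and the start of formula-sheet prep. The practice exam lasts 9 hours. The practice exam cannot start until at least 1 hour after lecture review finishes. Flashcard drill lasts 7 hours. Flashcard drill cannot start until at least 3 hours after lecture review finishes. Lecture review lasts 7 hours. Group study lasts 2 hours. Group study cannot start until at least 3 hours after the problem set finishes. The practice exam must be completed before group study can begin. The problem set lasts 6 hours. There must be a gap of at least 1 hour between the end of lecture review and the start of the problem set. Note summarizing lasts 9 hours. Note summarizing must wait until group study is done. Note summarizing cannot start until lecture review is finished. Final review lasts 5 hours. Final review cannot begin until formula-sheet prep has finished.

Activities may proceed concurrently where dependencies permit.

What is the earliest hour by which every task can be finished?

37

Nothing blocks lecture review, so it runs from hour 0 to hour 7.
The practice exam waits on lecture review (finishes hour 7, plus 1-hour gap → hour 8), so it starts at hour 8 and finishes at 8 + 9 = hour 17.
Flashcard drill waits on lecture review (finishes hour 7, plus 3-hour gap → hour 10), so it starts at hour 10 and finishes at 10 + 7 = hour 17.
The problem set cannot begin until lecture review (finishes hour 7, plus 1-hour gap → hour 8). It runs from hour 8 to 8 + 6 = hour 14.
For group study: the problem set (finishes hour 14, plus 3-hour gap → hour 17); the practice exam (finishes hour 17). Taking the maximum gives a start of hour 17, and it finishes at 17 + 2 = hour 19.
Note summarizing has to wait for group study (finishes hour 19); lecture review (finishes hour 7). The latest of these is hour 19, so note summarizing runs hour 19 to 19 + 9 = hour 28.
Formula-sheet prep needs all of note summarizing (finishes hour 28); lecture review (finishes hour 7, plus 1-hour gap → hour 8). That puts its earliest start at hour 28; it finishes at 28 + 4 = hour 32.
Final review cannot begin until formula-sheet prep (finishes hour 32). It runs from hour 32 to 32 + 5 = hour 37.
All tasks are finished once the last one completes. Finish times: Lecture review at 7, The problem set at 14, Flashcard drill at 17, The practice exam at 17, Group study at 19, Note summarizing at 28, Formula-sheet prep at 32, Final review at 37. The latest is hour 37.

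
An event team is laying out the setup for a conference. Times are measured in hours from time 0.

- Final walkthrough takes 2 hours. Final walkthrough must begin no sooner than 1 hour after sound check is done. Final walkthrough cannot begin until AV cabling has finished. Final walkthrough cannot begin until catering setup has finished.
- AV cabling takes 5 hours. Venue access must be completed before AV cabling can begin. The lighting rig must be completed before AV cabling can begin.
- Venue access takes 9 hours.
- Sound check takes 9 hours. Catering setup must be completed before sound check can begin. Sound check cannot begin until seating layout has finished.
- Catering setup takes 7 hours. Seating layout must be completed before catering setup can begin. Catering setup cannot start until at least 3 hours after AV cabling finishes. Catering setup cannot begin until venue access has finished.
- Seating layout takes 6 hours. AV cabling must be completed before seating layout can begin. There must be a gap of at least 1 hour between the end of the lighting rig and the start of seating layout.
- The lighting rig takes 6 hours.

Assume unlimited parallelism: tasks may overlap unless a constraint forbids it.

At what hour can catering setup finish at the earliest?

The lighting rig can start immediately at hour 0; it finishes at hour 6.
Venue access has no prerequisites, so it starts at hour 0 and finishes at hour 9.
AV cabling has to wait for venue access (finishes hour 9); the lighting rig (finishes hour 6). The latest of these is hour 9, so AV cabling runs hour 9 to 9 + 5 = hour 14.
Seating layout cannot start until AV cabling (finishes hour 14); the lighting rig (finishes hour 6, plus 1-hour gap → hour 7). The controlling bound is hour 14, so seating layout finishes at 14 + 6 = hour 20.
Catering setup has to wait for seating layout (finishes hour 20); AV cabling (finishes hour 14, plus 3-hour gap → hour 17); venue access (finishes hour 9). The latest of these is hour 20, so catering setup runs hour 20 to 20 + 7 = hour 27.

27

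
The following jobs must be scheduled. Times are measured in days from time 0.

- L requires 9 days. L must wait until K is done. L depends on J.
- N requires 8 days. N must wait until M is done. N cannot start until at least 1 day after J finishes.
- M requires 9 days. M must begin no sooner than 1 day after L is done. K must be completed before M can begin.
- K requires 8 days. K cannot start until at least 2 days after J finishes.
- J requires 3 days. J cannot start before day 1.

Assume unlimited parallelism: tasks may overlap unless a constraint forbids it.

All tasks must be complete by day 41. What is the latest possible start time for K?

N must finish by day 41; it takes 8 days, so it must start by 41 − 8 = day 33.
M feeds into N (must start by day 33); so M must finish by day 33 and therefore start by day 24.
L must finish before M (must start by day 24, minus 1-day gap → day 23). With a 9-day duration, L must start by 23 − 9 = day 14.
K feeds L (must start by day 14); M (must start by day 24). Taking the minimum, K must finish by day 14 and start by 14 − 8 = day 6.

6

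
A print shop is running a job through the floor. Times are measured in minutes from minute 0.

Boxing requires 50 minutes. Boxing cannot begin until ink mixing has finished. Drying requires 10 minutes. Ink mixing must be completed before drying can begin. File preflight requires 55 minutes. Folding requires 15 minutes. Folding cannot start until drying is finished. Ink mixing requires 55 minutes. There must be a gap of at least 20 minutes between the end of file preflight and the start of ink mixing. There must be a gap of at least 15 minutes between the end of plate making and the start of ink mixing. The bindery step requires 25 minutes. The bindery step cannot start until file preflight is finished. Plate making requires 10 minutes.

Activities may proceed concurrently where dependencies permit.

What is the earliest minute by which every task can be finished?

Plate making has no prerequisites, so it starts at minute 0 and finishes at minute 10.
Nothing blocks file preflight, so it runs from minute 0 to minute 55.
After file preflight (finishes minute 55), the bindery step can start at minute 55 and finishes at minute 80.
Ink mixing needs all of file preflight (finishes minute 55, plus 20-minute gap → minute 75); plate making (finishes minute 10, plus 15-minute gap → minute 25). That puts its earliest start at minute 75; it finishes at 75 + 55 = minute 130.
After ink mixing (finishes minute 130), boxing can start at minute 130 and finishes at minute 180.
After ink mixing (finishes minute 130), drying can start at minute 130 and finishes at minute 140.
Folding waits on drying (finishes minute 140), so it starts at minute 140 and finishes at 140 + 15 = minute 155.
All tasks are finished once the last one completes. Finish times: File preflight at 55, Plate making at 10, Ink mixing at 130, Drying at 140, Folding at 155, The bindery step at 80, Boxing at 180. The latest is minute 180.

180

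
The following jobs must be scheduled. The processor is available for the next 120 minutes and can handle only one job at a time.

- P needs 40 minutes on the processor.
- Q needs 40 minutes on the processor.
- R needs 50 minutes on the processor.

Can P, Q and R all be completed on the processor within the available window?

Running back to back, the jobs need 40 + 40 + 50 = 130 minutes on the processor.
Since 130 > 120, they cannot all fit.

No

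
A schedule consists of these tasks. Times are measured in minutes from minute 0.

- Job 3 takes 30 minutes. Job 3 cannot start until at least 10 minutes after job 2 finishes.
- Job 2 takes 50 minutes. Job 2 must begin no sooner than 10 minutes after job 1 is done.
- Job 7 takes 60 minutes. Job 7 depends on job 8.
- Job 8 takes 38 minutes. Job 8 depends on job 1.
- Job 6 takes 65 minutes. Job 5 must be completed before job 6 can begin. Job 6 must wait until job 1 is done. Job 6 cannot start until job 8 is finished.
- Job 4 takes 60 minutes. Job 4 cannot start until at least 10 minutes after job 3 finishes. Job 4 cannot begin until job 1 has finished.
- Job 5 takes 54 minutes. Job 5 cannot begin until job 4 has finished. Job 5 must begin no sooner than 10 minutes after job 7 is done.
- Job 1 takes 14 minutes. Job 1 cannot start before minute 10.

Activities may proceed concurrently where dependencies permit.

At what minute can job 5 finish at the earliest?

After its own release at minute 10, job 1 can start at minute 10 and finishes at minute 24.
After job 1 (finishes minute 24), job 8 can start at minute 24 and finishes at minute 62.
Job 7 cannot begin until job 8 (finishes minute 62). It runs from minute 62 to 62 + 60 = minute 122.
Job 2 cannot begin until job 1 (finishes minute 24, plus 10-minute gap → minute 34). It runs from minute 34 to 34 + 50 = minute 84.
After job 2 (finishes minute 84, plus 10-minute gap → minute 94), job 3 can start at minute 94 and finishes at minute 124.
Job 4 cannot start until job 3 (finishes minute 124, plus 10-minute gap → minute 134); job 1 (finishes minute 24). The controlling bound is minute 134, so job 4 finishes at 134 + 60 = minute 194.
Job 5 needs all of job 4 (finishes minute 194); job 7 (finishes minute 122, plus 10-minute gap → minute 132). That puts its earliest start at minute 194; it finishes at 194 + 54 = minute 248.

248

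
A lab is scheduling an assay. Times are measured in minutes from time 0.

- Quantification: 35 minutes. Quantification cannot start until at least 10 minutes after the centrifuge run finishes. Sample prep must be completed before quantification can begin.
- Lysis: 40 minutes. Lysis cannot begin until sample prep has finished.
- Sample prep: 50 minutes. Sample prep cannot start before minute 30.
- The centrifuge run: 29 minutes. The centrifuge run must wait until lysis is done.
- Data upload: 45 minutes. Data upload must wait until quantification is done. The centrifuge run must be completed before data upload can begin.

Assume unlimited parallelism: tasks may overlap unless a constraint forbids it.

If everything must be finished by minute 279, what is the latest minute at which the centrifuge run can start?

Data upload must finish by minute 279; it takes 45 minutes, so it must start by 279 − 45 = minute 234.
Quantification must finish before data upload (must start by minute 234). With a 35-minute duration, quantification must start by 234 − 35 = minute 199.
The centrifuge run must finish in time for quantification (must start by minute 199, minus 10-minute gap → minute 189); data upload (must start by minute 234). The tightest is minute 189, so the centrifuge run must start by 189 − 29 = minute 160.

160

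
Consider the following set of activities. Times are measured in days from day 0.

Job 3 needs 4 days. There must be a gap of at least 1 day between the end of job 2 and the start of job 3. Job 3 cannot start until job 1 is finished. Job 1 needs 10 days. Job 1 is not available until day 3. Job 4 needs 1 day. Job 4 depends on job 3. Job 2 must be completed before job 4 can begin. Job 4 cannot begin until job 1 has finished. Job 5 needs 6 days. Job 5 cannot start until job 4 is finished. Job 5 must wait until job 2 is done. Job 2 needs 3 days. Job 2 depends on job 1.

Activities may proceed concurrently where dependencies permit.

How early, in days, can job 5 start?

After its own release at day 3, job 1 can start at day 3 and finishes at day 13.
After job 1 (finishes day 13), job 2 can start at day 13 and finishes at day 16.
Job 3 has to wait for job 2 (finishes day 16, plus 1-day gap → day 17); job 1 (finishes day 13). The latest of these is day 17, so job 3 runs day 17 to 17 + 4 = day 21.
For job 4: job 3 (finishes day 21); job 2 (finishes day 16); job 1 (finishes day 13). Taking the maximum gives a start of day 21, and it finishes at 21 + 1 = day 22.
Job 5 waits on job 4 (finishes day 22); job 2 (finishes day 16). The latest of these is day 22, which is the earliest job 5 can start.

22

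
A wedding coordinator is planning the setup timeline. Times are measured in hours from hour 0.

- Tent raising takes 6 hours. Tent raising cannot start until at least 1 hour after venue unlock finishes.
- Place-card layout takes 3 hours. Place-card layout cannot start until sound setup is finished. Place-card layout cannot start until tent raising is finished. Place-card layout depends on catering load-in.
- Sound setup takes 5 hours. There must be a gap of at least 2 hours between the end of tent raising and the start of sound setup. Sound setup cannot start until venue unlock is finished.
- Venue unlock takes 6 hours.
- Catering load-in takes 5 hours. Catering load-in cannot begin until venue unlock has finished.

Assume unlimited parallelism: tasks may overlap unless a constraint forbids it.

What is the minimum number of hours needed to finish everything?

Venue unlock can start immediately at hour 0; it finishes at hour 6.
Catering load-in cannot begin until venue unlock (finishes hour 6). It runs from hour 6 to 6 + 5 = hour 11.
After venue unlock (finishes hour 6, plus 1-hour gap → hour 7), tent raising can start at hour 7 and finishes at hour 13.
Sound setup cannot start until tent raising (finishes hour 13, plus 2-hour gap → hour 15); venue unlock (finishes hour 6). The controlling bound is hour 15, so sound setup finishes at 15 + 5 = hour 20.
For place-card layout: sound setup (finishes hour 20); tent raising (finishes hour 13); catering load-in (finishes hour 11). Taking the maximum gives a start of hour 20, and it finishes at 20 + 3 = hour 23.
All tasks are finished once the last one completes. Finish times: Venue unlock at 6, Tent raising at 13, Sound setup at 20, Catering load-in at 11, Place-card layout at 23. The latest is hour 23.

23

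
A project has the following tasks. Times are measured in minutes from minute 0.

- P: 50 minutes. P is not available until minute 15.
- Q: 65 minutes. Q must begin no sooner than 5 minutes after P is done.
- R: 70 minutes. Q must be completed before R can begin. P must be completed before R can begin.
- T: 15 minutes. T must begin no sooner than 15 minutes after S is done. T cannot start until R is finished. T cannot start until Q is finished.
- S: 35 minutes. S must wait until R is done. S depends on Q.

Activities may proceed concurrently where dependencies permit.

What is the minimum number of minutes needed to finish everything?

270

After its own release at minute 15, P can start at minute 15 and finishes at minute 65.
Q cannot begin until P (finishes minute 65, plus 5-minute gap → minute 70). It runs from minute 70 to 70 + 65 = minute 135.
R needs all of Q (finishes minute 135); P (finishes minute 65). That puts its earliest start at minute 135; it finishes at 135 + 70 = minute 205.
S cannot start until R (finishes minute 205); Q (finishes minute 135). The controlling bound is minute 205, so S finishes at 205 + 35 = minute 240.
T needs all of S (finishes minute 240, plus 15-minute gap → minute 255); R (finishes minute 205); Q (finishes minute 135). That puts its earliest start at minute 255; it finishes at 255 + 15 = minute 270.
All tasks are finished once the last one completes. Finish times: P at 65, Q at 135, R at 205, S at 240, T at 270. The latest is minute 270.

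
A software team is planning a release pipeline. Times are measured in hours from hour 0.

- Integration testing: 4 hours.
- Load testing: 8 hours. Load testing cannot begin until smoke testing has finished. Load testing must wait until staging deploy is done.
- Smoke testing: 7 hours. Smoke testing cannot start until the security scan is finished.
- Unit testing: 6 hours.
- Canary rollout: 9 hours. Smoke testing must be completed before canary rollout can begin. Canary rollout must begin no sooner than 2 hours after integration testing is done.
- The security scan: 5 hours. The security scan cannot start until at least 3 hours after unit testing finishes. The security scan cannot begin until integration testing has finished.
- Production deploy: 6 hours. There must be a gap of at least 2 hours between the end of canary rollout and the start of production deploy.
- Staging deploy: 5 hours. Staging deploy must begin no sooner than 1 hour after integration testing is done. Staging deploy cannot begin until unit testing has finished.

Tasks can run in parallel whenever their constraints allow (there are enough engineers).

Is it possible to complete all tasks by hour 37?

Nothing blocks integration testing, so it runs from hour 0 to hour 4.
Nothing blocks unit testing, so it runs from hour 0 to hour 6.
Staging deploy needs all of integration testing (finishes hour 4, plus 1-hour gap → hour 5); unit testing (finishes hour 6). That puts its earliest start at hour 6; it finishes at 6 + 5 = hour 11.
For the security scan: unit testing (finishes hour 6, plus 3-hour gap → hour 9); integration testing (finishes hour 4). Taking the maximum gives a start of hour 9, and it finishes at 9 + 5 = hour 14.
Smoke testing cannot begin until the security scan (finishes hour 14). It runs from hour 14 to 14 + 7 = hour 21.
For load testing: smoke testing (finishes hour 21); staging deploy (finishes hour 11). Taking the maximum gives a start of hour 21, and it finishes at 21 + 8 = hour 29.
For canary rollout: smoke testing (finishes hour 21); integration testing (finishes hour 4, plus 2-hour gap → hour 6). Taking the maximum gives a start of hour 21, and it finishes at 21 + 9 = hour 30.
After canary rollout (finishes hour 30, plus 2-hour gap → hour 32), production deploy can start at hour 32 and finishes at hour 38.
The earliest everything can be done is hour 38, which is after the deadline of 37, so it is not possible.

No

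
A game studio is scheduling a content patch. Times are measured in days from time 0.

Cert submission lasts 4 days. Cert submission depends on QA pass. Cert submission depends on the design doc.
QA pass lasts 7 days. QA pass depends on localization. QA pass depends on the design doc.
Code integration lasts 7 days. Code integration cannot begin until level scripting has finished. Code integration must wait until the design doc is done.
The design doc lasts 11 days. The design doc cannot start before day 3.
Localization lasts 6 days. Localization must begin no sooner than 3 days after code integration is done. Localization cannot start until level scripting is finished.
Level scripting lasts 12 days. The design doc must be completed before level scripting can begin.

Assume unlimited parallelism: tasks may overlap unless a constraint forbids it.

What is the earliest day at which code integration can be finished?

33

The design doc waits on its own release at day 3, so it starts at day 3 and finishes at 3 + 11 = day 14.
Level scripting cannot begin until the design doc (finishes day 14). It runs from day 14 to 14 + 12 = day 26.
Code integration needs all of level scripting (finishes day 26); the design doc (finishes day 14). That puts its earliest start at day 26; it finishes at 26 + 7 = day 33.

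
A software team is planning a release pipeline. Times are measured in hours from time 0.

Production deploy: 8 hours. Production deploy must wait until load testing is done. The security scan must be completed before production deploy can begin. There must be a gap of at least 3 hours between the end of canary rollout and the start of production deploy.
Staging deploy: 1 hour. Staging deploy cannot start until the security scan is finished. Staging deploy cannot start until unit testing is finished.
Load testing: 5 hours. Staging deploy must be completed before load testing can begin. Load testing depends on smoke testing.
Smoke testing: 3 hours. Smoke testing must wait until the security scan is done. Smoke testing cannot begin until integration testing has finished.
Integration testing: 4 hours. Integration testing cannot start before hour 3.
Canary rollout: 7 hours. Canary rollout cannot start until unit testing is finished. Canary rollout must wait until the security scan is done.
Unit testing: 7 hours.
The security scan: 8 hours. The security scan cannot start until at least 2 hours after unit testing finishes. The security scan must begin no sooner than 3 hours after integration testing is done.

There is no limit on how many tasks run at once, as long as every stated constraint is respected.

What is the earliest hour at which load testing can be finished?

26

Integration testing cannot begin until its own release at hour 3. It runs from hour 3 to 3 + 4 = hour 7.
Unit testing can start immediately at hour 0; it finishes at hour 7.
The security scan needs all of unit testing (finishes hour 7, plus 2-hour gap → hour 9); integration testing (finishes hour 7, plus 3-hour gap → hour 10). That puts its earliest start at hour 10; it finishes at 10 + 8 = hour 18.
Smoke testing cannot start until the security scan (finishes hour 18); integration testing (finishes hour 7). The controlling bound is hour 18, so smoke testing finishes at 18 + 3 = hour 21.
Staging deploy has to wait for the security scan (finishes hour 18); unit testing (finishes hour 7). The latest of these is hour 18, so staging deploy runs hour 18 to 18 + 1 = hour 19.
For load testing: staging deploy (finishes hour 19); smoke testing (finishes hour 21). Taking the maximum gives a start of hour 21, and it finishes at 21 + 5 = hour 26.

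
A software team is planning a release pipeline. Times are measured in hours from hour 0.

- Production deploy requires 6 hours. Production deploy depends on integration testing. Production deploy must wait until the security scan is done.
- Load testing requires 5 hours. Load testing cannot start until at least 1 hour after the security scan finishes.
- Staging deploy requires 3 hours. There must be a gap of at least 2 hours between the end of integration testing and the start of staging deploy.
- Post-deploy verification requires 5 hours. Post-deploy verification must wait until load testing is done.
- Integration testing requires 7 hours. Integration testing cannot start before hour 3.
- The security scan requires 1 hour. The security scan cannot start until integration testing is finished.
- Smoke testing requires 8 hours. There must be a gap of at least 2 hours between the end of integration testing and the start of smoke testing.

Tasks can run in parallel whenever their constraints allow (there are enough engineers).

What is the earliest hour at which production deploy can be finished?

17

Integration testing waits on its own release at hour 3, so it starts at hour 3 and finishes at 3 + 7 = hour 10.
The security scan waits on integration testing (finishes hour 10), so it starts at hour 10 and finishes at 10 + 1 = hour 11.
Production deploy has to wait for integration testing (finishes hour 10); the security scan (finishes hour 11). The latest of these is hour 11, so production deploy runs hour 11 to 11 + 6 = hour 17.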